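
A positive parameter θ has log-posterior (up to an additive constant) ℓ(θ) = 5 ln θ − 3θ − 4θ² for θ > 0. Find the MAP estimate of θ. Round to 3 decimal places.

ℓ'(θ) = 5/θ − 3 − 8θ. Setting this to zero and multiplying by θ: 8θ² + 3θ − 5 = 0.
θ = (−3 + √(3² + 4·8·5)) / (2·8) = (−3 + √169) / 16 = (−3 + 13)/16 = 5/8.
ℓ''(θ) = −5/θ² − 8 < 0, confirming a maximum.

θ̂_MAP = 0.625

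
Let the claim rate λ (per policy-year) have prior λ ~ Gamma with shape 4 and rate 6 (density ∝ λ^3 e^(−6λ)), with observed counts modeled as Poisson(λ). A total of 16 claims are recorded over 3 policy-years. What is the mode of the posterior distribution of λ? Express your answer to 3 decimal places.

Σxᵢ = 16, n = 3.
Posterior ∝ λ^3e^(−6λ) · λ^16e^(−3λ) = λ^19e^(−9λ), i.e. Gamma(shape=20, rate=9).
The mode of a Gamma(a, b) with a ≥ 1 (shape–rate) is (a−1)/b = 19/9 ≈ 2.111.

λ̂_MAP = 2.111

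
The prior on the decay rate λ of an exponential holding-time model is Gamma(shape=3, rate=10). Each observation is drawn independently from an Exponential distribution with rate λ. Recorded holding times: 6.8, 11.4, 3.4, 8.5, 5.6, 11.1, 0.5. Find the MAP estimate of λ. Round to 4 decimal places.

The Exponential(rate=λ) likelihood is ∝ λ^n e^(−λΣtᵢ). Here n = 7 and Σtᵢ = 6.8 + 11.4 + 3.4 + 8.5 + 5.6 + 11.1 + 0.5 = 47.3.
Posterior ∝ λ^2e^(−10λ) · λ^7e^(−47.3λ) = λ^9e^(−57.3λ), i.e. Gamma(10, 57.3).
Mode = (a−1)/b = 9/57.3 ≈ 0.1571.

λ̂_MAP = 0.1571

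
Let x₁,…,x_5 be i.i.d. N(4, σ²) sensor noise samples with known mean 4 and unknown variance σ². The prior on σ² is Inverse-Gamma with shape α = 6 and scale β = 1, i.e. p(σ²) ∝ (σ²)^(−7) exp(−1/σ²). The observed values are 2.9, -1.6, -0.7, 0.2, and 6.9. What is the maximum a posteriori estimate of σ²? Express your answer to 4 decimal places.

Sum of squared deviations about the known mean: SS = (2.9−4)² + (-1.6−4)² + (-0.7−4)² + (0.2−4)² + (6.9−4)² = 77.51.
The Normal likelihood contributes (σ²)^(−n/2) exp(−SS/(2σ²)), so the posterior is Inverse-Gamma(α + n/2, β + SS/2) = Inverse-Gamma(8.5, 39.755).
The mode of Inverse-Gamma(a, b) is b/(a+1) = 39.755/9.5 ≈ 4.1847.

σ̂²_MAP = 4.1847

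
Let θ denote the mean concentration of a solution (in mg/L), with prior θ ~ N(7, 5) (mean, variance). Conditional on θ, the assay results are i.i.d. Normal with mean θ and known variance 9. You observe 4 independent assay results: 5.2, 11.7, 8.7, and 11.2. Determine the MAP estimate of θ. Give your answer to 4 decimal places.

n = 4; x̄ = (5.2 + 11.7 + 8.7 + 11.2)/4 = 36.8/4 = 9.2.
For a Normal prior and Normal likelihood with known variance, the posterior is Normal; its mode equals its mean, the precision-weighted average.
Prior precision 1/σ₀² = 1/5 = 0.2; data precision n/σ² = 4/9.
θ̂ = (0.2·7 + (4/9)·9.2) / (0.2 + 4/9) = (247/45)/(29/45) = 247/29 ≈ 8.5172.

θ̂_MAP = 8.5172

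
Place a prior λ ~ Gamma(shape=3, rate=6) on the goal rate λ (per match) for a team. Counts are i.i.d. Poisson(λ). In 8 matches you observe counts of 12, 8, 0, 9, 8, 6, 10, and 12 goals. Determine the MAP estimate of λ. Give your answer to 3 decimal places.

λ̂_MAP = 4.786

Σxᵢ = 12+8+0+9+8+6+10+12 = 65, with n = 8.
Posterior ∝ λ^2e^(−6λ) · λ^65e^(−8λ) = λ^67e^(−14λ), i.e. Gamma(shape=68, rate=14).
The mode of a Gamma(a, b) with a ≥ 1 (shape–rate) is (a−1)/b = 67/14 ≈ 4.786.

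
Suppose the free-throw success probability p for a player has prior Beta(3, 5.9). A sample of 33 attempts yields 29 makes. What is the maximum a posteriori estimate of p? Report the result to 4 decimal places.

p̂_MAP = 0.7769

Prior: Beta(3, 5.9).
Data: 29 successes in 33 trials. The binomial likelihood contributes p^29(1−p)^4, so the posterior is Beta(3+29, 5.9+4) = Beta(32, 9.9).
For Beta(a, b) with a, b > 1 the mode is (a−1)/(a+b−2) = 31/39.9 ≈ 0.7769.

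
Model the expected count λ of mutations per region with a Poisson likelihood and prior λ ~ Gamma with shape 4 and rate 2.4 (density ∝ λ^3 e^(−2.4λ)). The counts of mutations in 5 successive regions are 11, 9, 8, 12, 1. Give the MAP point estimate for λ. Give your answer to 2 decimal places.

Σxᵢ = 11+9+8+12+1 = 41, with n = 5.
Posterior ∝ λ^3e^(−2.4λ) · λ^41e^(−5λ) = λ^44e^(−7.4λ), i.e. Gamma(shape=45, rate=7.4).
The mode of a Gamma(a, b) with a ≥ 1 (shape–rate) is (a−1)/b = 44/7.4 ≈ 5.95.

λ̂_MAP = 5.95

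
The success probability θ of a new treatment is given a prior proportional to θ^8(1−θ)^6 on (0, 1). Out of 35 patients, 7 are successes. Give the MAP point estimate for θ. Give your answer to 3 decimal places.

θ̂_MAP = 0.306

The prior density ∝ θ^8(1−θ)^6 is the kernel of Beta(9, 7).
Data: 7 successes in 35 trials. The binomial likelihood contributes θ^7(1−θ)^28, so the posterior is Beta(9+7, 7+28) = Beta(16, 35).
For Beta(a, b) with a, b > 1 the mode is (a−1)/(a+b−2) = 15/49 ≈ 0.306.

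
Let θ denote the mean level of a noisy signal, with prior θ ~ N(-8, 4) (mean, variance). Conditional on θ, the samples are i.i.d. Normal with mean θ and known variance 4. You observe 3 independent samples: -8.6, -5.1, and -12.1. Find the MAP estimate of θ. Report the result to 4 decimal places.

θ̂_MAP = -8.4500

n = 3; x̄ = ((-8.6) + (-5.1) + (-12.1))/3 = -25.8/3 = -8.6.
For a Normal prior and Normal likelihood with known variance, the posterior is Normal; its mode equals its mean, the precision-weighted average.
Prior precision 1/σ₀² = 1/4 = 0.25; data precision n/σ² = 3/4 = 0.75.
θ̂ = (0.25·(-8) + 0.75·(-8.6)) / (0.25 + 0.75) = (-8.45)/1 = -8.4500.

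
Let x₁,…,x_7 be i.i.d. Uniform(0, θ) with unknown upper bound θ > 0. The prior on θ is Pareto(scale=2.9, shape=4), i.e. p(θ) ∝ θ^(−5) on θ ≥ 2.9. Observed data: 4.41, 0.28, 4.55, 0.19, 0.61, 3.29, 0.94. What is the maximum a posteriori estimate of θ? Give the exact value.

The Uniform(0, θ) likelihood is θ^(−n) for θ ≥ max(xᵢ), zero otherwise. Here max(xᵢ) = 4.55.
Posterior ∝ θ^(−5) · θ^(−7) = θ^(−12) on θ ≥ max(2.9, 4.55) = 4.55.
This density is strictly decreasing in θ, so the posterior mode lies at the lower boundary of the support.

θ̂_MAP = 4.55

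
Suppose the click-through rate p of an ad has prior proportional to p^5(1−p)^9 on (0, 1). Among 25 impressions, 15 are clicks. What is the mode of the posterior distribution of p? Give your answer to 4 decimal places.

p̂_MAP = 0.5128

The prior density ∝ p^5(1−p)^9 is the kernel of Beta(6, 10).
Data: 15 successes in 25 trials. The binomial likelihood contributes p^15(1−p)^10, so the posterior is Beta(6+15, 10+10) = Beta(21, 20).
For Beta(a, b) with a, b > 1 the mode is (a−1)/(a+b−2) = 20/39 ≈ 0.5128.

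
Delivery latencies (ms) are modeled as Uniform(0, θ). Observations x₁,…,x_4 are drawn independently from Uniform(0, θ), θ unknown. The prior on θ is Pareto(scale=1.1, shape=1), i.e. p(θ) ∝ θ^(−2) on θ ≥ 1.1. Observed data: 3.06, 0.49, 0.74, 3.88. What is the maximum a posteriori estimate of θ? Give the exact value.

The Uniform(0, θ) likelihood is θ^(−n) for θ ≥ max(xᵢ), zero otherwise. Here max(xᵢ) = 3.88.
Posterior ∝ θ^(−2) · θ^(−4) = θ^(−6) on θ ≥ max(1.1, 3.88) = 3.88.
This density is strictly decreasing in θ, so the posterior mode lies at the lower boundary of the support.

θ̂_MAP = 3.88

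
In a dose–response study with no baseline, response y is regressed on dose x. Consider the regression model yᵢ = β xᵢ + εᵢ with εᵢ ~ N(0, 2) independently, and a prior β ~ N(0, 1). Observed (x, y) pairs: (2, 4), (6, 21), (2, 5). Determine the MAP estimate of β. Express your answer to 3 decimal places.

log p(β | y) = −Σ(yᵢ − βxᵢ)²/(2·2) − β²/(2·1) + const.
Setting the derivative to zero: Σxᵢ(yᵢ − βxᵢ)/2 − β/1 = 0, so β = Σxᵢyᵢ / (Σxᵢ² + σ²/τ²).
Σxᵢyᵢ = 2·4 + 6·21 + 2·5 = 144; Σxᵢ² = 44; σ²/τ² = 2.
β̂_MAP = 144 / (44 + 2) = 144/46 ≈ 3.130.

β̂_MAP = 3.130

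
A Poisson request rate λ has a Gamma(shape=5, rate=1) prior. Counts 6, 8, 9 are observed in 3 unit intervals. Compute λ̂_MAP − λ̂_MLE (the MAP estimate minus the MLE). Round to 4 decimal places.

Σxᵢ = 23. Posterior is Gamma(28, 4); MAP = (28−1)/4 = 27/4 ≈ 6.75000.
MLE = x̄ = 23/3 ≈ 7.66667.
Difference = 27/4 − 23/3 = -11/12 ≈ -0.9167.

MAP − MLE = -0.9167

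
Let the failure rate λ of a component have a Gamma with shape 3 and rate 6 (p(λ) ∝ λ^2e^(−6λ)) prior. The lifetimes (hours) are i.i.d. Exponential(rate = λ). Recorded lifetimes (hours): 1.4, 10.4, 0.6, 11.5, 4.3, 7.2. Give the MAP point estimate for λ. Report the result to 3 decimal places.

The Exponential(rate=λ) likelihood is ∝ λ^n e^(−λΣtᵢ). Here n = 6 and Σtᵢ = 1.4 + 10.4 + 0.6 + 11.5 + 4.3 + 7.2 = 35.4.
Posterior ∝ λ^2e^(−6λ) · λ^6e^(−35.4λ) = λ^8e^(−41.4λ), i.e. Gamma(9, 41.4).
Mode = (a−1)/b = 8/41.4 ≈ 0.193.

λ̂_MAP = 0.193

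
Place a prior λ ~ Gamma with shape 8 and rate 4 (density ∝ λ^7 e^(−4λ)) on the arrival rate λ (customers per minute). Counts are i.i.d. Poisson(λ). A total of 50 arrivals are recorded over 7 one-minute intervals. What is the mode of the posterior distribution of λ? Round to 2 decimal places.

λ̂_MAP = 5.18

Σxᵢ = 50, n = 7.
Posterior ∝ λ^7e^(−4λ) · λ^50e^(−7λ) = λ^57e^(−11λ), i.e. Gamma(shape=58, rate=11).
The mode of a Gamma(a, b) with a ≥ 1 (shape–rate) is (a−1)/b = 57/11 ≈ 5.18.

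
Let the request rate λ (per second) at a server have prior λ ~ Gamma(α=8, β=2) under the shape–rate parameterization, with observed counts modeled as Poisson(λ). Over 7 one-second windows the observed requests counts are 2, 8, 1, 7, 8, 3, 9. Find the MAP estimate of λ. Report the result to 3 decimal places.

Σxᵢ = 2+8+1+7+8+3+9 = 38, with n = 7.
Posterior ∝ λ^7e^(−2λ) · λ^38e^(−7λ) = λ^45e^(−9λ), i.e. Gamma(shape=46, rate=9).
The mode of a Gamma(a, b) with a ≥ 1 (shape–rate) is (a−1)/b = 45/9 ≈ 5.000.

λ̂_MAP = 5.000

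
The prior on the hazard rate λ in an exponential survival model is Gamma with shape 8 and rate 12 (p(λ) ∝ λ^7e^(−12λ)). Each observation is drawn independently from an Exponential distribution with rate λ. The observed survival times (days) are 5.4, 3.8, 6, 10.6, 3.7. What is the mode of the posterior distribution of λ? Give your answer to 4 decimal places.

λ̂_MAP = 0.2892

The Exponential(rate=λ) likelihood is ∝ λ^n e^(−λΣtᵢ). Here n = 5 and Σtᵢ = 5.4 + 3.8 + 6 + 10.6 + 3.7 = 29.5.
Posterior ∝ λ^7e^(−12λ) · λ^5e^(−29.5λ) = λ^12e^(−41.5λ), i.e. Gamma(13, 41.5).
Mode = (a−1)/b = 12/41.5 ≈ 0.2892.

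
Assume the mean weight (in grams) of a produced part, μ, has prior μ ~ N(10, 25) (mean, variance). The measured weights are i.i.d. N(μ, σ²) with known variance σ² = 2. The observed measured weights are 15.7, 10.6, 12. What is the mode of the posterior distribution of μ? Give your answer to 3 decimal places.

μ̂_MAP = 12.695

n = 3; x̄ = (15.7 + 10.6 + 12)/3 = 38.3/3 = 383/30 ≈ 12.7667.
For a Normal prior and Normal likelihood with known variance, the posterior is Normal; its mode equals its mean, the precision-weighted average.
Prior precision 1/σ₀² = 1/25 = 0.04; data precision n/σ² = 3/2 = 1.5.
μ̂ = (0.04·10 + 1.5·(383/30)) / (0.04 + 1.5) = 19.55/1.54 = 1955/154 ≈ 12.695.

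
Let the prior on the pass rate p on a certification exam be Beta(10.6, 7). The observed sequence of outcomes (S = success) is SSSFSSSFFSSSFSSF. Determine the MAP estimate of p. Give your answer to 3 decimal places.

Prior: Beta(10.6, 7).
Data: 11 successes in 16 trials (from the sequence). The binomial likelihood contributes p^11(1−p)^5, so the posterior is Beta(10.6+11, 7+5) = Beta(21.6, 12).
For Beta(a, b) with a, b > 1 the mode is (a−1)/(a+b−2) = 20.6/31.6 ≈ 0.652.

p̂_MAP = 0.652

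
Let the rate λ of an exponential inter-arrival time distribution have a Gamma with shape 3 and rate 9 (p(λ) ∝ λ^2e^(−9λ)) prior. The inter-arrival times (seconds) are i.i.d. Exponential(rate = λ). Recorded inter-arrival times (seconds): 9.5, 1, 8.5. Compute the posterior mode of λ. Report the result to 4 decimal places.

The Exponential(rate=λ) likelihood is ∝ λ^n e^(−λΣtᵢ). Here n = 3 and Σtᵢ = 9.5 + 1 + 8.5 = 19.
Posterior ∝ λ^2e^(−9λ) · λ^3e^(−19λ) = λ^5e^(−28λ), i.e. Gamma(6, 28).
Mode = (a−1)/b = 5/28 ≈ 0.1786.

λ̂_MAP = 0.1786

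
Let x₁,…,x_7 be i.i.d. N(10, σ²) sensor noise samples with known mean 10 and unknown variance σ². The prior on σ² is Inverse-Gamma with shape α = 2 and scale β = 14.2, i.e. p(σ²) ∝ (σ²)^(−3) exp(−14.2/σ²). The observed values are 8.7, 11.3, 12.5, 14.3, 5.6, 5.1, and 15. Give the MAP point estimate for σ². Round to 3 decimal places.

Sum of squared deviations about the known mean: SS = (8.7−10)² + (11.3−10)² + (12.5−10)² + (14.3−10)² + (5.6−10)² + (5.1−10)² + (15−10)² = 96.49.
The Normal likelihood contributes (σ²)^(−n/2) exp(−SS/(2σ²)), so the posterior is Inverse-Gamma(α + n/2, β + SS/2) = Inverse-Gamma(5.5, 62.445).
The mode of Inverse-Gamma(a, b) is b/(a+1) = 62.445/6.5 ≈ 9.607.

σ̂²_MAP = 9.607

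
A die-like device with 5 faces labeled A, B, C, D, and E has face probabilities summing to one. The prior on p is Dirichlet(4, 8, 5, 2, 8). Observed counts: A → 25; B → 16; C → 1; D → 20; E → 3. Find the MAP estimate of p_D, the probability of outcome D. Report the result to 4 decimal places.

The posterior is Dirichlet(αᵢ + nᵢ) = Dirichlet(29, 24, 6, 22, 11).
For a Dirichlet(a₁,…,a_K) with all aᵢ > 1, the mode has j-th component (aⱼ − 1)/(Σaᵢ − K).
Here Σaᵢ = 92 and K = 5, so p_D = (22 − 1)/(92 − 5) = 21/87 ≈ 0.2414.

MAP estimate of p_D = 0.2414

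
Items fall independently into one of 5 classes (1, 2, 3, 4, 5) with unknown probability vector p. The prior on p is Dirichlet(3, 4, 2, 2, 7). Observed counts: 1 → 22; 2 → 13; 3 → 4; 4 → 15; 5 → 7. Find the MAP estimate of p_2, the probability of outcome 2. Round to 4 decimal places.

The posterior is Dirichlet(αᵢ + nᵢ) = Dirichlet(25, 17, 6, 17, 14).
For a Dirichlet(a₁,…,a_K) with all aᵢ > 1, the mode has j-th component (aⱼ − 1)/(Σaᵢ − K).
Here Σaᵢ = 79 and K = 5, so p_2 = (17 − 1)/(79 − 5) = 16/74 ≈ 0.2162.

MAP estimate: 0.2162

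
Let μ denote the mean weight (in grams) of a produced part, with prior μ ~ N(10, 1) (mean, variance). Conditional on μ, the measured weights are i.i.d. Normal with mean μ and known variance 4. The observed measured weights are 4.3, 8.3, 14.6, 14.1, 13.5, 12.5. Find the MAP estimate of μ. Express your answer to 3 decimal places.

μ̂_MAP = 10.730

n = 6; x̄ = (4.3 + 8.3 + 14.6 + 14.1 + 13.5 + 12.5)/6 = 67.3/6 = 673/60 ≈ 11.2167.
For a Normal prior and Normal likelihood with known variance, the posterior is Normal; its mode equals its mean, the precision-weighted average.
Prior precision 1/σ₀² = 1/1 = 1; data precision n/σ² = 6/4 = 1.5.
μ̂ = (1·10 + 1.5·(673/60)) / (1 + 1.5) = 26.825/2.5 = 10.730.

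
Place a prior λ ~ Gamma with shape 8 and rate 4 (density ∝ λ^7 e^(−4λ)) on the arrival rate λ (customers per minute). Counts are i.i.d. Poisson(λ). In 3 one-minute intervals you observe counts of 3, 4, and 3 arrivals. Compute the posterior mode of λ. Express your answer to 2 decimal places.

λ̂_MAP = 2.43

Σxᵢ = 3+4+3 = 10, with n = 3.
Posterior ∝ λ^7e^(−4λ) · λ^10e^(−3λ) = λ^17e^(−7λ), i.e. Gamma(shape=18, rate=7).
The mode of a Gamma(a, b) with a ≥ 1 (shape–rate) is (a−1)/b = 17/7 ≈ 2.43.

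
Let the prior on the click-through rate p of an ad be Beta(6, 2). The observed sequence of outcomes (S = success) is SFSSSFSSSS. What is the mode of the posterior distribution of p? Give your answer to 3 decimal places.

p̂_MAP = 0.813

Prior: Beta(6, 2).
Data: 8 successes in 10 trials (from the sequence). The binomial likelihood contributes p^8(1−p)^2, so the posterior is Beta(6+8, 2+2) = Beta(14, 4).
For Beta(a, b) with a, b > 1 the mode is (a−1)/(a+b−2) = 13/16 ≈ 0.813.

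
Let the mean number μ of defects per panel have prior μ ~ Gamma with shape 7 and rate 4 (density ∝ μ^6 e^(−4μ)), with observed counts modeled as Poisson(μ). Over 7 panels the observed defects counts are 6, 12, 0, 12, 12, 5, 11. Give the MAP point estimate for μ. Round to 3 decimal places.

Σxᵢ = 6+12+0+12+12+5+11 = 58, with n = 7.
Posterior ∝ μ^6e^(−4μ) · μ^58e^(−7μ) = μ^64e^(−11μ), i.e. Gamma(shape=65, rate=11).
The mode of a Gamma(a, b) with a ≥ 1 (shape–rate) is (a−1)/b = 64/11 ≈ 5.818.

μ̂_MAP = 5.818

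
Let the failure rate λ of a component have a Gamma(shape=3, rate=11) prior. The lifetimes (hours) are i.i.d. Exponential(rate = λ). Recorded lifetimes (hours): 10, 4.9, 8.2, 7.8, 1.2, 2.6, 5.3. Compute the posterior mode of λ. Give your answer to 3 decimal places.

The Exponential(rate=λ) likelihood is ∝ λ^n e^(−λΣtᵢ). Here n = 7 and Σtᵢ = 10 + 4.9 + 8.2 + 7.8 + 1.2 + 2.6 + 5.3 = 40.
Posterior ∝ λ^2e^(−11λ) · λ^7e^(−40λ) = λ^9e^(−51λ), i.e. Gamma(10, 51).
Mode = (a−1)/b = 9/51 ≈ 0.176.

λ̂_MAP = 0.176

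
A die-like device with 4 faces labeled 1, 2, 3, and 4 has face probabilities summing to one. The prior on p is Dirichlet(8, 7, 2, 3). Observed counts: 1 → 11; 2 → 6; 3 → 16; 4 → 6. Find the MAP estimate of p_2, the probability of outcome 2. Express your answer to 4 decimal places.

MAP estimate: 0.2182

The posterior is Dirichlet(αᵢ + nᵢ) = Dirichlet(19, 13, 18, 9).
For a Dirichlet(a₁,…,a_K) with all aᵢ > 1, the mode has j-th component (aⱼ − 1)/(Σaᵢ − K).
Here Σaᵢ = 59 and K = 4, so p_2 = (13 − 1)/(59 − 4) = 12/55 ≈ 0.2182.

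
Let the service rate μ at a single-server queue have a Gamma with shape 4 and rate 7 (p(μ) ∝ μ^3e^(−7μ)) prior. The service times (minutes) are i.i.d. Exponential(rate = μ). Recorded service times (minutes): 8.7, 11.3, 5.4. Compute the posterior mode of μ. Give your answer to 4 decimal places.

μ̂_MAP = 0.1852

The Exponential(rate=μ) likelihood is ∝ μ^n e^(−μΣtᵢ). Here n = 3 and Σtᵢ = 8.7 + 11.3 + 5.4 = 25.4.
Posterior ∝ μ^3e^(−7μ) · μ^3e^(−25.4μ) = μ^6e^(−32.4μ), i.e. Gamma(7, 32.4).
Mode = (a−1)/b = 6/32.4 ≈ 0.1852.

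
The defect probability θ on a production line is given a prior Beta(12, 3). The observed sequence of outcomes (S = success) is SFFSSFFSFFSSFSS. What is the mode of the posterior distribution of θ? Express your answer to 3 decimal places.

Prior: Beta(12, 3).
Data: 8 successes in 15 trials (from the sequence). The binomial likelihood contributes θ^8(1−θ)^7, so the posterior is Beta(12+8, 3+7) = Beta(20, 10).
For Beta(a, b) with a, b > 1 the mode is (a−1)/(a+b−2) = 19/28 ≈ 0.679.

θ̂_MAP = 0.679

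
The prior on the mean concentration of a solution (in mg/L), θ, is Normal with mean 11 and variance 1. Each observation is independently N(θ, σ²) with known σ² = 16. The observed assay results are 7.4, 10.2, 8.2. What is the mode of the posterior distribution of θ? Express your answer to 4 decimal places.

n = 3; x̄ = (7.4 + 10.2 + 8.2)/3 = 25.8/3 = 8.6.
For a Normal prior and Normal likelihood with known variance, the posterior is Normal; its mode equals its mean, the precision-weighted average.
Prior precision 1/σ₀² = 1/1 = 1; data precision n/σ² = 3/16 = 0.1875.
θ̂ = (1·11 + 0.1875·8.6) / (1 + 0.1875) = 12.6125/1.1875 = 1009/95 ≈ 10.6211.

θ̂_MAP = 10.6211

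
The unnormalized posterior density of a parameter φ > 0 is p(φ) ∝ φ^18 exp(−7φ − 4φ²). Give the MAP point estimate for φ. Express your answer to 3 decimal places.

φ̂_MAP = 1.125

ℓ'(φ) = 18/φ − 7 − 8φ. Setting this to zero and multiplying by φ: 8φ² + 7φ − 18 = 0.
φ = (−7 + √(7² + 4·8·18)) / (2·8) = (−7 + √625) / 16 = (−7 + 25)/16 = 9/8.
ℓ''(φ) = −18/φ² − 8 < 0, confirming a maximum.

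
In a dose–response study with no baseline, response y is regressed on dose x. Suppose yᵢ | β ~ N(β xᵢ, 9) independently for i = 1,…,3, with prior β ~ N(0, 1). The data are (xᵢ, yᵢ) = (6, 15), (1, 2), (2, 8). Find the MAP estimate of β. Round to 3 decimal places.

β̂_MAP = 2.160

log p(β | y) = −Σ(yᵢ − βxᵢ)²/(2·9) − β²/(2·1) + const.
Setting the derivative to zero: Σxᵢ(yᵢ − βxᵢ)/9 − β/1 = 0, so β = Σxᵢyᵢ / (Σxᵢ² + σ²/τ²).
Σxᵢyᵢ = 6·15 + 1·2 + 2·8 = 108; Σxᵢ² = 41; σ²/τ² = 9.
β̂_MAP = 108 / (41 + 9) = 108/50 ≈ 2.160.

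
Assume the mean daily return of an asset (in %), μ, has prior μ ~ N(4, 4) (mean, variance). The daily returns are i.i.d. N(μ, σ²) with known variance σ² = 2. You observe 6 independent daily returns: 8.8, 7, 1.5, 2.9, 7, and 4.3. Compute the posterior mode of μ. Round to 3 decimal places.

μ̂_MAP = 5.154

n = 6; x̄ = (8.8 + 7 + 1.5 + 2.9 + 7 + 4.3)/6 = 31.5/6 = 5.25.
For a Normal prior and Normal likelihood with known variance, the posterior is Normal; its mode equals its mean, the precision-weighted average.
Prior precision 1/σ₀² = 1/4 = 0.25; data precision n/σ² = 6/2 = 3.
μ̂ = (0.25·4 + 3·5.25) / (0.25 + 3) = 16.75/3.25 = 67/13 ≈ 5.154.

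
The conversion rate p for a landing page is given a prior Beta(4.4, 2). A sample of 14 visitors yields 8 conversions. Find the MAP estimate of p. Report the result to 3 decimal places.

Prior: Beta(4.4, 2).
Data: 8 successes in 14 trials. The binomial likelihood contributes p^8(1−p)^6, so the posterior is Beta(4.4+8, 2+6) = Beta(12.4, 8).
For Beta(a, b) with a, b > 1 the mode is (a−1)/(a+b−2) = 11.4/18.4 ≈ 0.620.

p̂_MAP = 0.620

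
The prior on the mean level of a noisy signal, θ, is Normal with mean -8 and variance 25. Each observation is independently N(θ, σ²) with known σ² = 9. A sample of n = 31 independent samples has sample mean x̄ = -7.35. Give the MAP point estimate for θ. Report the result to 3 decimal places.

θ̂_MAP = -7.357

n = 31, x̄ = -7.35.
For a Normal prior and Normal likelihood with known variance, the posterior is Normal; its mode equals its mean, the precision-weighted average.
Prior precision 1/σ₀² = 1/25 = 0.04; data precision n/σ² = 31/9.
θ̂ = (0.04·(-8) + (31/9)·(-7.35)) / (0.04 + 31/9) = (-7691/300)/(784/225) = -23073/3136 ≈ -7.357.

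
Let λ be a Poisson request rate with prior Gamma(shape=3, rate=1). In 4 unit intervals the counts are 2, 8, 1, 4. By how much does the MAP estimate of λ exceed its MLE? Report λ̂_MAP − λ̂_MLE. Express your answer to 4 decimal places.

Σxᵢ = 15. Posterior is Gamma(18, 5); MAP = (18−1)/5 = 17/5 ≈ 3.40000.
MLE = x̄ = 15/4 ≈ 3.75000.
Difference = 17/5 − 15/4 = -7/20 ≈ -0.3500.

MAP − MLE = -0.3500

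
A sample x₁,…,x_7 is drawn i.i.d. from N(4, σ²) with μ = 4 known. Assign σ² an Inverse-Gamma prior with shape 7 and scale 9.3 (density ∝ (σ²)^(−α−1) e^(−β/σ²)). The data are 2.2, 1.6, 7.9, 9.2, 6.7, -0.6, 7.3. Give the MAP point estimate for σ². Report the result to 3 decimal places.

σ̂²_MAP = 4.747

Sum of squared deviations about the known mean: SS = (2.2−4)² + (1.6−4)² + (7.9−4)² + (9.2−4)² + (6.7−4)² + (-0.6−4)² + (7.3−4)² = 90.59.
The Normal likelihood contributes (σ²)^(−n/2) exp(−SS/(2σ²)), so the posterior is Inverse-Gamma(α + n/2, β + SS/2) = Inverse-Gamma(10.5, 54.595).
The mode of Inverse-Gamma(a, b) is b/(a+1) = 54.595/11.5 ≈ 4.747.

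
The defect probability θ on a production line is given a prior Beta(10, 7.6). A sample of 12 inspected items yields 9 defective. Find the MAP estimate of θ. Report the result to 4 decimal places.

θ̂_MAP = 0.6522

Prior: Beta(10, 7.6).
Data: 9 successes in 12 trials. The binomial likelihood contributes θ^9(1−θ)^3, so the posterior is Beta(10+9, 7.6+3) = Beta(19, 10.6).
For Beta(a, b) with a, b > 1 the mode is (a−1)/(a+b−2) = 18/27.6 ≈ 0.6522.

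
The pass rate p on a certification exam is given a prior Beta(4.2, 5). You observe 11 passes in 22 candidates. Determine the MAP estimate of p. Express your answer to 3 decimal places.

p̂_MAP = 0.486

Prior: Beta(4.2, 5).
Data: 11 successes in 22 trials. The binomial likelihood contributes p^11(1−p)^11, so the posterior is Beta(4.2+11, 5+11) = Beta(15.2, 16).
For Beta(a, b) with a, b > 1 the mode is (a−1)/(a+b−2) = 14.2/29.2 ≈ 0.486.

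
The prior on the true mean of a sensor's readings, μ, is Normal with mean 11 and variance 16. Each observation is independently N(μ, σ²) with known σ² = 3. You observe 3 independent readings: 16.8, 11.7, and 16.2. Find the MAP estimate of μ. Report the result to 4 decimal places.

n = 3; x̄ = (16.8 + 11.7 + 16.2)/3 = 44.7/3 = 14.9.
For a Normal prior and Normal likelihood with known variance, the posterior is Normal; its mode equals its mean, the precision-weighted average.
Prior precision 1/σ₀² = 1/16 = 0.0625; data precision n/σ² = 3/3 = 1.
μ̂ = (0.0625·11 + 1·14.9) / (0.0625 + 1) = 15.5875/1.0625 = 1247/85 ≈ 14.6706.

μ̂_MAP = 14.6706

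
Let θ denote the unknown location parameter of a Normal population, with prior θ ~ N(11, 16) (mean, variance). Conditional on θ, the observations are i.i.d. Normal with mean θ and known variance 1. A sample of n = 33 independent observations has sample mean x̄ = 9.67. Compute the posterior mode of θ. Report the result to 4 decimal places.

θ̂_MAP = 9.6725

n = 33, x̄ = 9.67.
For a Normal prior and Normal likelihood with known variance, the posterior is Normal; its mode equals its mean, the precision-weighted average.
Prior precision 1/σ₀² = 1/16 = 0.0625; data precision n/σ² = 33/1 = 33.
θ̂ = (0.0625·11 + 33·9.67) / (0.0625 + 33) = 319.7975/33.0625 = 127919/13225 ≈ 9.6725.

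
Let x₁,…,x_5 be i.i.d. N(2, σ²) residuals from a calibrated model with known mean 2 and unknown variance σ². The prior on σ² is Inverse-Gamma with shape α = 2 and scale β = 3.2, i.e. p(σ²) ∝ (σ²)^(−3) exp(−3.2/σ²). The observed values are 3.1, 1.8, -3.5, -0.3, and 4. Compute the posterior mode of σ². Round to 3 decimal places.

Sum of squared deviations about the known mean: SS = (3.1−2)² + (1.8−2)² + (-3.5−2)² + (-0.3−2)² + (4−2)² = 40.79.
The Normal likelihood contributes (σ²)^(−n/2) exp(−SS/(2σ²)), so the posterior is Inverse-Gamma(α + n/2, β + SS/2) = Inverse-Gamma(4.5, 23.595).
The mode of Inverse-Gamma(a, b) is b/(a+1) = 23.595/5.5 ≈ 4.290.

σ̂²_MAP = 4.290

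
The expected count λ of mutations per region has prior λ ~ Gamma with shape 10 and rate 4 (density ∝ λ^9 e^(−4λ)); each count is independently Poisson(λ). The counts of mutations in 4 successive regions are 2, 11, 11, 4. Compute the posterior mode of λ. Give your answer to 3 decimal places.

Σxᵢ = 2+11+11+4 = 28, with n = 4.
Posterior ∝ λ^9e^(−4λ) · λ^28e^(−4λ) = λ^37e^(−8λ), i.e. Gamma(shape=38, rate=8).
The mode of a Gamma(a, b) with a ≥ 1 (shape–rate) is (a−1)/b = 37/8 ≈ 4.625.

λ̂_MAP = 4.625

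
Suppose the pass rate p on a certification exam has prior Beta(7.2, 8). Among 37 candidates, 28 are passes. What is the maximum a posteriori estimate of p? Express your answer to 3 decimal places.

p̂_MAP = 0.681

Prior: Beta(7.2, 8).
Data: 28 successes in 37 trials. The binomial likelihood contributes p^28(1−p)^9, so the posterior is Beta(7.2+28, 8+9) = Beta(35.2, 17).
For Beta(a, b) with a, b > 1 the mode is (a−1)/(a+b−2) = 34.2/50.2 ≈ 0.681.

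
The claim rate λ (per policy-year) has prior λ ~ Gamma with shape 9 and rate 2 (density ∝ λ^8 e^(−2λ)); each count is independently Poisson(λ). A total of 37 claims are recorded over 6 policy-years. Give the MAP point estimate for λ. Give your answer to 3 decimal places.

Σxᵢ = 37, n = 6.
Posterior ∝ λ^8e^(−2λ) · λ^37e^(−6λ) = λ^45e^(−8λ), i.e. Gamma(shape=46, rate=8).
The mode of a Gamma(a, b) with a ≥ 1 (shape–rate) is (a−1)/b = 45/8 ≈ 5.625.

λ̂_MAP = 5.625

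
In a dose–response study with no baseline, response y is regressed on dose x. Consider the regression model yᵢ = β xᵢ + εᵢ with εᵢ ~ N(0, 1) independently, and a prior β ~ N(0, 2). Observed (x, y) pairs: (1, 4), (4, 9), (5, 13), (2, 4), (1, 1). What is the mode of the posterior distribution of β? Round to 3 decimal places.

log p(β | y) = −Σ(yᵢ − βxᵢ)²/(2·1) − β²/(2·2) + const.
Setting the derivative to zero: Σxᵢ(yᵢ − βxᵢ)/1 − β/2 = 0, so β = Σxᵢyᵢ / (Σxᵢ² + σ²/τ²).
Σxᵢyᵢ = 1·4 + 4·9 + 5·13 + 2·4 + 1·1 = 114; Σxᵢ² = 47; σ²/τ² = 0.5.
β̂_MAP = 114 / (47 + 0.5) = 114/47.5 ≈ 2.400.

β̂_MAP = 2.400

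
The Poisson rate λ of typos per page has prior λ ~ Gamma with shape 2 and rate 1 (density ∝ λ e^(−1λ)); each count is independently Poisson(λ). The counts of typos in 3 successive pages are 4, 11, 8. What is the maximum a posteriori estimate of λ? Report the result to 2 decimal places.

Σxᵢ = 4+11+8 = 23, with n = 3.
Posterior ∝ λe^(−1λ) · λ^23e^(−3λ) = λ^24e^(−4λ), i.e. Gamma(shape=25, rate=4).
The mode of a Gamma(a, b) with a ≥ 1 (shape–rate) is (a−1)/b = 24/4 ≈ 6.00.

λ̂_MAP = 6.00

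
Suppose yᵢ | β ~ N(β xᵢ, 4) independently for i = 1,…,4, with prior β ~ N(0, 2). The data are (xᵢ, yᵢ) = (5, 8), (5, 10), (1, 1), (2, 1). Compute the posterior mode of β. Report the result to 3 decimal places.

log p(β | y) = −Σ(yᵢ − βxᵢ)²/(2·4) − β²/(2·2) + const.
Setting the derivative to zero: Σxᵢ(yᵢ − βxᵢ)/4 − β/2 = 0, so β = Σxᵢyᵢ / (Σxᵢ² + σ²/τ²).
Σxᵢyᵢ = 5·8 + 5·10 + 1·1 + 2·1 = 93; Σxᵢ² = 55; σ²/τ² = 2.
β̂_MAP = 93 / (55 + 2) = 93/57 ≈ 1.632.

β̂_MAP = 1.632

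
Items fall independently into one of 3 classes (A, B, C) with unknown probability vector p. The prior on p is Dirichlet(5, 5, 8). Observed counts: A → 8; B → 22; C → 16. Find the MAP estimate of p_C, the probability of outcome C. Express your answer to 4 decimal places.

MAP estimate of p_C = 0.3770

The posterior is Dirichlet(αᵢ + nᵢ) = Dirichlet(13, 27, 24).
For a Dirichlet(a₁,…,a_K) with all aᵢ > 1, the mode has j-th component (aⱼ − 1)/(Σaᵢ − K).
Here Σaᵢ = 64 and K = 3, so p_C = (24 − 1)/(64 − 3) = 23/61 ≈ 0.3770.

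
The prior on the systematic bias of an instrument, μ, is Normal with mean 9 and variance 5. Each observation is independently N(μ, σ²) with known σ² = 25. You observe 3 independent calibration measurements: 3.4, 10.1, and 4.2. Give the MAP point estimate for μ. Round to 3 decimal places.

μ̂_MAP = 7.838

n = 3; x̄ = (3.4 + 10.1 + 4.2)/3 = 17.7/3 = 5.9.
For a Normal prior and Normal likelihood with known variance, the posterior is Normal; its mode equals its mean, the precision-weighted average.
Prior precision 1/σ₀² = 1/5 = 0.2; data precision n/σ² = 3/25 = 0.12.
μ̂ = (0.2·9 + 0.12·5.9) / (0.2 + 0.12) = 2.508/0.32 = 7.8375 ≈ 7.838.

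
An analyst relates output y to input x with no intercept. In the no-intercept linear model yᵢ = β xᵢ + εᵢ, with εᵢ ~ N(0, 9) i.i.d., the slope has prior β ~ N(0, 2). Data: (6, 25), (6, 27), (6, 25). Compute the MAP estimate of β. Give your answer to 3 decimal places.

β̂_MAP = 4.107

log p(β | y) = −Σ(yᵢ − βxᵢ)²/(2·9) − β²/(2·2) + const.
Setting the derivative to zero: Σxᵢ(yᵢ − βxᵢ)/9 − β/2 = 0, so β = Σxᵢyᵢ / (Σxᵢ² + σ²/τ²).
Σxᵢyᵢ = 6·25 + 6·27 + 6·25 = 462; Σxᵢ² = 108; σ²/τ² = 4.5.
β̂_MAP = 462 / (108 + 4.5) = 462/112.5 ≈ 4.107.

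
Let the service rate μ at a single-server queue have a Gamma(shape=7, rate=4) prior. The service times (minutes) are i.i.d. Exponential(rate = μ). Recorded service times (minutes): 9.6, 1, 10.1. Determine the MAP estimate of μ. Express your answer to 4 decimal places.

The Exponential(rate=μ) likelihood is ∝ μ^n e^(−μΣtᵢ). Here n = 3 and Σtᵢ = 9.6 + 1 + 10.1 = 20.7.
Posterior ∝ μ^6e^(−4μ) · μ^3e^(−20.7μ) = μ^9e^(−24.7μ), i.e. Gamma(10, 24.7).
Mode = (a−1)/b = 9/24.7 ≈ 0.3644.

μ̂_MAP = 0.3644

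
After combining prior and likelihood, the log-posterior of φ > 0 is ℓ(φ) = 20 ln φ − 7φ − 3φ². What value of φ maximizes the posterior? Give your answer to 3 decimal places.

ℓ'(φ) = 20/φ − 7 − 6φ. Setting this to zero and multiplying by φ: 6φ² + 7φ − 20 = 0.
φ = (−7 + √(7² + 4·6·20)) / (2·6) = (−7 + √529) / 12 = (−7 + 23)/12 = 4/3.
ℓ''(φ) = −20/φ² − 6 < 0, confirming a maximum.

φ̂_MAP = 1.333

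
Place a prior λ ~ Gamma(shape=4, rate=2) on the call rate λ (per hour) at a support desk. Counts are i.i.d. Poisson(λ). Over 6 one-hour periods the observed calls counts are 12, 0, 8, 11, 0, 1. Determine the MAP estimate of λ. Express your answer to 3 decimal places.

Σxᵢ = 12+0+8+11+0+1 = 32, with n = 6.
Posterior ∝ λ^3e^(−2λ) · λ^32e^(−6λ) = λ^35e^(−8λ), i.e. Gamma(shape=36, rate=8).
The mode of a Gamma(a, b) with a ≥ 1 (shape–rate) is (a−1)/b = 35/8 ≈ 4.375.

λ̂_MAP = 4.375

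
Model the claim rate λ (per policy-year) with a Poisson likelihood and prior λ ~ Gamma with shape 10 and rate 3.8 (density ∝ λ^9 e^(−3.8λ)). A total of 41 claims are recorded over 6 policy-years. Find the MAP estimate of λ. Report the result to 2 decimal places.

λ̂_MAP = 5.10

Σxᵢ = 41, n = 6.
Posterior ∝ λ^9e^(−3.8λ) · λ^41e^(−6λ) = λ^50e^(−9.8λ), i.e. Gamma(shape=51, rate=9.8).
The mode of a Gamma(a, b) with a ≥ 1 (shape–rate) is (a−1)/b = 50/9.8 ≈ 5.10.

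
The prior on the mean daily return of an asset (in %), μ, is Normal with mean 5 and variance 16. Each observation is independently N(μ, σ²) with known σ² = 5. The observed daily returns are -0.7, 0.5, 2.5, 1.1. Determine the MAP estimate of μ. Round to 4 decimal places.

n = 4; x̄ = ((-0.7) + 0.5 + 2.5 + 1.1)/4 = 3.4/4 = 0.85.
For a Normal prior and Normal likelihood with known variance, the posterior is Normal; its mode equals its mean, the precision-weighted average.
Prior precision 1/σ₀² = 1/16 = 0.0625; data precision n/σ² = 4/5 = 0.8.
μ̂ = (0.0625·5 + 0.8·0.85) / (0.0625 + 0.8) = 0.9925/0.8625 = 397/345 ≈ 1.1507.

μ̂_MAP = 1.1507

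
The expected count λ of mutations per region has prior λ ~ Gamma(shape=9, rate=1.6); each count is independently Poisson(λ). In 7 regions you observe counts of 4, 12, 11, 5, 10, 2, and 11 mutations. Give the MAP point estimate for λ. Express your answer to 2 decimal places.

λ̂_MAP = 7.33

Σxᵢ = 4+12+11+5+10+2+11 = 55, with n = 7.
Posterior ∝ λ^8e^(−1.6λ) · λ^55e^(−7λ) = λ^63e^(−8.6λ), i.e. Gamma(shape=64, rate=8.6).
The mode of a Gamma(a, b) with a ≥ 1 (shape–rate) is (a−1)/b = 63/8.6 ≈ 7.33.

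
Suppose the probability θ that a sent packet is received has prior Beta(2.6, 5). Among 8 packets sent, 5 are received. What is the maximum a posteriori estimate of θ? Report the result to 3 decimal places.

θ̂_MAP = 0.485

Prior: Beta(2.6, 5).
Data: 5 successes in 8 trials. The binomial likelihood contributes θ^5(1−θ)^3, so the posterior is Beta(2.6+5, 5+3) = Beta(7.6, 8).
For Beta(a, b) with a, b > 1 the mode is (a−1)/(a+b−2) = 6.6/13.6 ≈ 0.485.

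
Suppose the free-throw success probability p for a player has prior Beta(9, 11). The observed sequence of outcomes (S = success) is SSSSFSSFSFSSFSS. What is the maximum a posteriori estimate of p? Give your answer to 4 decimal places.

p̂_MAP = 0.5758

Prior: Beta(9, 11).
Data: 11 successes in 15 trials (from the sequence). The binomial likelihood contributes p^11(1−p)^4, so the posterior is Beta(9+11, 11+4) = Beta(20, 15).
For Beta(a, b) with a, b > 1 the mode is (a−1)/(a+b−2) = 19/33 ≈ 0.5758.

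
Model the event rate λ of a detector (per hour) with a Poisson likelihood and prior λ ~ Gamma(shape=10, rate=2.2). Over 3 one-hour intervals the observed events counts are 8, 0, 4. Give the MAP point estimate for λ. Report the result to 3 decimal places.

λ̂_MAP = 4.038

Σxᵢ = 8+0+4 = 12, with n = 3.
Posterior ∝ λ^9e^(−2.2λ) · λ^12e^(−3λ) = λ^21e^(−5.2λ), i.e. Gamma(shape=22, rate=5.2).
The mode of a Gamma(a, b) with a ≥ 1 (shape–rate) is (a−1)/b = 21/5.2 ≈ 4.038.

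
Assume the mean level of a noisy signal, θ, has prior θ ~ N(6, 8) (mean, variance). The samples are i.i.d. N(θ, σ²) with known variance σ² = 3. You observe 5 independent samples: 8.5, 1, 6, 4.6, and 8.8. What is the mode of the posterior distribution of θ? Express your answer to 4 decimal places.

n = 5; x̄ = (8.5 + 1 + 6 + 4.6 + 8.8)/5 = 28.9/5 = 5.78.
For a Normal prior and Normal likelihood with known variance, the posterior is Normal; its mode equals its mean, the precision-weighted average.
Prior precision 1/σ₀² = 1/8 = 0.125; data precision n/σ² = 5/3.
θ̂ = (0.125·6 + (5/3)·5.78) / (0.125 + 5/3) = (623/60)/(43/24) = 1246/215 ≈ 5.7953.

θ̂_MAP = 5.7953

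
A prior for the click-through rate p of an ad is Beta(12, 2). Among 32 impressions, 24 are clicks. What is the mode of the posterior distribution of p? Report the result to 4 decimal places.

p̂_MAP = 0.7955

Prior: Beta(12, 2).
Data: 24 successes in 32 trials. The binomial likelihood contributes p^24(1−p)^8, so the posterior is Beta(12+24, 2+8) = Beta(36, 10).
For Beta(a, b) with a, b > 1 the mode is (a−1)/(a+b−2) = 35/44 ≈ 0.7955.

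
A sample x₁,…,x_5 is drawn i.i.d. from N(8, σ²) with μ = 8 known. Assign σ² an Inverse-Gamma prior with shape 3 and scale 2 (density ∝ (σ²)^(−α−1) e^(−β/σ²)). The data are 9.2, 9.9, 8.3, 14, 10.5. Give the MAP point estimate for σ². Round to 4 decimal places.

Sum of squared deviations about the known mean: SS = (9.2−8)² + (9.9−8)² + (8.3−8)² + (14−8)² + (10.5−8)² = 47.39.
The Normal likelihood contributes (σ²)^(−n/2) exp(−SS/(2σ²)), so the posterior is Inverse-Gamma(α + n/2, β + SS/2) = Inverse-Gamma(5.5, 25.695).
The mode of Inverse-Gamma(a, b) is b/(a+1) = 25.695/6.5 ≈ 3.9531.

σ̂²_MAP = 3.9531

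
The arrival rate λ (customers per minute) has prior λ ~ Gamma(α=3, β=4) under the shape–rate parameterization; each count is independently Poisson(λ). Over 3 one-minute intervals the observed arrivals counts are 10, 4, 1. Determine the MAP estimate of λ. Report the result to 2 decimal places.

Σxᵢ = 10+4+1 = 15, with n = 3.
Posterior ∝ λ^2e^(−4λ) · λ^15e^(−3λ) = λ^17e^(−7λ), i.e. Gamma(shape=18, rate=7).
The mode of a Gamma(a, b) with a ≥ 1 (shape–rate) is (a−1)/b = 17/7 ≈ 2.43.

λ̂_MAP = 2.43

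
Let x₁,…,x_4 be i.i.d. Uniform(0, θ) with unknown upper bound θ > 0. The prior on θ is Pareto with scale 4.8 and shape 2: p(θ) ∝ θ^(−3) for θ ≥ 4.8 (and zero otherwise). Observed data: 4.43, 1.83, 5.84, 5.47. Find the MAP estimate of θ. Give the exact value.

The Uniform(0, θ) likelihood is θ^(−n) for θ ≥ max(xᵢ), zero otherwise. Here max(xᵢ) = 5.84.
Posterior ∝ θ^(−3) · θ^(−4) = θ^(−7) on θ ≥ max(4.8, 5.84) = 5.84.
This density is strictly decreasing in θ, so the posterior mode lies at the lower boundary of the support.

θ̂_MAP = 5.84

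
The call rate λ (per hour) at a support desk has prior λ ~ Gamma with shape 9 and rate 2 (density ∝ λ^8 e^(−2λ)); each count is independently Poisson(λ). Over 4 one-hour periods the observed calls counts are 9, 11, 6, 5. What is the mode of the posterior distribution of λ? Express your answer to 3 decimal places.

Σxᵢ = 9+11+6+5 = 31, with n = 4.
Posterior ∝ λ^8e^(−2λ) · λ^31e^(−4λ) = λ^39e^(−6λ), i.e. Gamma(shape=40, rate=6).
The mode of a Gamma(a, b) with a ≥ 1 (shape–rate) is (a−1)/b = 39/6 ≈ 6.500.

λ̂_MAP = 6.500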